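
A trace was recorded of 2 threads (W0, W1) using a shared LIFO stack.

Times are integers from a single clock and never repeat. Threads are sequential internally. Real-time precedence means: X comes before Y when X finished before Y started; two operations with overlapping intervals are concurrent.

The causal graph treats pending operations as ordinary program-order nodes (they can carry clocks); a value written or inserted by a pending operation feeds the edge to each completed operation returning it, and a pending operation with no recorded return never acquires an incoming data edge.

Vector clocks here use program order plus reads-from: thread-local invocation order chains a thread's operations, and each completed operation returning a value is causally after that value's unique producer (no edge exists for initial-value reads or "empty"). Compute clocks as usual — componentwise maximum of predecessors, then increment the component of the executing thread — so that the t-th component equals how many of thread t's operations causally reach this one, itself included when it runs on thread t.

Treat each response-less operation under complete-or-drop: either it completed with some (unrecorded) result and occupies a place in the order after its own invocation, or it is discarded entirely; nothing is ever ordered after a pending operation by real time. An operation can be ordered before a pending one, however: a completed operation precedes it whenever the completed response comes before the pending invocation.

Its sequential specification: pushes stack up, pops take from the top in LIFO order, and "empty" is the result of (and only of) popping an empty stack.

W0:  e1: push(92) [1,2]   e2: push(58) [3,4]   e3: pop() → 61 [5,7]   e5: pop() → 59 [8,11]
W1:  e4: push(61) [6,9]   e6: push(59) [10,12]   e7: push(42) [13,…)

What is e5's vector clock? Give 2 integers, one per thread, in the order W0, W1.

VC(e4, invoked at 6): no causal predecessors; +1 on W1 → (0, 1)
VC(e1, invoked at 1): no causal predecessors; +1 on W0 → (1, 0)
VC(e6, invoked at 10): max of VC(e4)=(0, 1), then +1 on thread W1 → (0, 2)
VC(e2, invoked at 3): max of VC(e1)=(1, 0), then +1 on thread W0 → (2, 0)
VC(e7, invoked at 13): max of VC(e6)=(0, 2), then +1 on thread W1 → (0, 3)
VC(e3, invoked at 5): max of VC(e2)=(2, 0), VC(e4)=(0, 1), then +1 on thread W0 → (3, 1)
VC(e5, invoked at 8): max of VC(e3)=(3, 1), VC(e6)=(0, 2), then +1 on thread W0 → (4, 2)
target: VC(e5) = (4, 2)

(4, 2)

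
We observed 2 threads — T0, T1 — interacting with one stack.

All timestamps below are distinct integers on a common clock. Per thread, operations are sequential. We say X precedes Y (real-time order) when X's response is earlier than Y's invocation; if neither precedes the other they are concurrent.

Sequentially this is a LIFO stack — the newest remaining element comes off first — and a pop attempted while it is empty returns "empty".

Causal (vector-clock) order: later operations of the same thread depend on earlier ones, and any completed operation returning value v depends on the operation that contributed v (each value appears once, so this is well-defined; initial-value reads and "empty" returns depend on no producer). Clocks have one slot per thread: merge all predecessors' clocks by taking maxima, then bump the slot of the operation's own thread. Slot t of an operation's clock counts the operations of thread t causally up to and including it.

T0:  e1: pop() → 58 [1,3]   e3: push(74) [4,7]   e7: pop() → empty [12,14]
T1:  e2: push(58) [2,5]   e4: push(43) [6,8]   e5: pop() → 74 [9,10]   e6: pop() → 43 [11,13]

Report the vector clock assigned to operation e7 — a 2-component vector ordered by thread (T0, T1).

VC(e2, invoked at 2): no causal predecessors; +1 on T1 → (0, 1)
VC(e4, invoked at 6): max of VC(e2)=(0, 1), then +1 on thread T1 → (0, 2)
VC(e1, invoked at 1): max of VC(e2)=(0, 1), then +1 on thread T0 → (1, 1)
VC(e3, invoked at 4): max of VC(e1)=(1, 1), then +1 on thread T0 → (2, 1)
VC(e7, invoked at 12): max of VC(e3)=(2, 1), then +1 on thread T0 → (3, 1)
VC(e5, invoked at 9): max of VC(e3)=(2, 1), VC(e4)=(0, 2), then +1 on thread T1 → (2, 3)
VC(e6, invoked at 11): max of VC(e4)=(0, 2), VC(e5)=(2, 3), then +1 on thread T1 → (2, 4)
target: VC(e7) = (3, 1)

(3, 1)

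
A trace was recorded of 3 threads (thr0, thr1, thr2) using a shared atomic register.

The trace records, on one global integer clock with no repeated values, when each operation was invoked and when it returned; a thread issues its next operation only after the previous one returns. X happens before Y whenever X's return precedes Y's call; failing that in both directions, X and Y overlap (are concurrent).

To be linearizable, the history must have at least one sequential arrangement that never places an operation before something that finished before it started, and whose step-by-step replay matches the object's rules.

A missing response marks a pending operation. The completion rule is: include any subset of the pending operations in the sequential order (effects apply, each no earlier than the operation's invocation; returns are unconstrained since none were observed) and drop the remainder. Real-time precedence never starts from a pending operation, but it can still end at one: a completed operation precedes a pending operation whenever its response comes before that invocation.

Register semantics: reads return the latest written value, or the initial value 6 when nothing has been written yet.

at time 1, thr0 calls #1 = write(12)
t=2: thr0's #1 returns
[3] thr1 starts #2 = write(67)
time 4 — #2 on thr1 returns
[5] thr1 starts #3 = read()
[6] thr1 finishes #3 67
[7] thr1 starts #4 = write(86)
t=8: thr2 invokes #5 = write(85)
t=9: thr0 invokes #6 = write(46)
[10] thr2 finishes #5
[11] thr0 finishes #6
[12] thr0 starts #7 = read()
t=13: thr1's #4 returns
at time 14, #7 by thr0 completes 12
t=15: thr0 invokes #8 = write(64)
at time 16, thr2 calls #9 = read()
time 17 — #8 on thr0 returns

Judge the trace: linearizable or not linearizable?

through event 13 a valid linearization exists; event 14 (#7 responding at time 14) ends that
all 8 real-time-respecting orders fail — 7 completed atomic register operations, no legal replay
sample order #1, #2, #3, #4, #5, #6, #7 stalls at step 7 — #7 read() → 12 has no legal effect
sample order #1, #2, #3, #4, #6, #5, #7 stalls at step 7 — #7 read() → 12 has no legal effect

not linearizable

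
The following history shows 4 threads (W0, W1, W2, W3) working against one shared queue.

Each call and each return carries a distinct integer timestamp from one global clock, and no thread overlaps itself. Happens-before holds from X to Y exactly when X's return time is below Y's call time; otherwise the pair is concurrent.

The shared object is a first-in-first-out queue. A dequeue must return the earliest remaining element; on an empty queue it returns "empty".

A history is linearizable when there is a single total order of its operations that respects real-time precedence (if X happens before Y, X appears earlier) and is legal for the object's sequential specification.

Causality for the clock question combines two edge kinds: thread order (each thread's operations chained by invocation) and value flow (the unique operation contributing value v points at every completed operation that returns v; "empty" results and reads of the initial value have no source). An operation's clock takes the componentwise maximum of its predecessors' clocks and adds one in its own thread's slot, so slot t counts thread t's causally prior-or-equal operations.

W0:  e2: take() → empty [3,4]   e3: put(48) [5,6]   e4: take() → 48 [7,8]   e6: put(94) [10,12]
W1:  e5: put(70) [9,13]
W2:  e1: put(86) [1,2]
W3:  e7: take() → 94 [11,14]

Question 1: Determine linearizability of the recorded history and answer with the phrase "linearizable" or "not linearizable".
prefix check: 1..3 passes, 1..4 fails once e2's time-4 response joins
a single order respects real time; the 2 completed queue operations fail replay along it
for example e1, e2 fails at step 2: e2 take() → empty is not legal there

not linearizable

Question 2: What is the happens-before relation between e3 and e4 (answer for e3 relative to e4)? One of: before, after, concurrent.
e3 spans [5,6], e4 spans [7,8]
resp(e3)=6 < inv(e4)=7

before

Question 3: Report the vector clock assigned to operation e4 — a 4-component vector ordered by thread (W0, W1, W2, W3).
e1 (invocation 1): nothing precedes it; W2's component alone gives (0, 0, 1, 0)
e5 (invocation 9): nothing precedes it; W1's component alone gives (0, 1, 0, 0)
e2 (invocation 3): nothing precedes it; W0's component alone gives (1, 0, 0, 0)
VC(e3, invoked at 5): max of VC(e2)=(1, 0, 0, 0), then +1 on thread W0 → (2, 0, 0, 0)
VC(e4, invoked at 7): max of VC(e3)=(2, 0, 0, 0), then +1 on thread W0 → (3, 0, 0, 0)
VC(e6, invoked at 10): max of VC(e4)=(3, 0, 0, 0), then +1 on thread W0 → (4, 0, 0, 0)
VC(e7, invoked at 11): max of VC(e6)=(4, 0, 0, 0), then +1 on thread W3 → (4, 0, 0, 1)
target: VC(e4) = (3, 0, 0, 0)

(3, 0, 0, 0)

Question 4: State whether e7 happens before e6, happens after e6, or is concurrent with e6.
e7 spans [11,14], e6 spans [10,12]
the intervals overlap in both directions

concurrent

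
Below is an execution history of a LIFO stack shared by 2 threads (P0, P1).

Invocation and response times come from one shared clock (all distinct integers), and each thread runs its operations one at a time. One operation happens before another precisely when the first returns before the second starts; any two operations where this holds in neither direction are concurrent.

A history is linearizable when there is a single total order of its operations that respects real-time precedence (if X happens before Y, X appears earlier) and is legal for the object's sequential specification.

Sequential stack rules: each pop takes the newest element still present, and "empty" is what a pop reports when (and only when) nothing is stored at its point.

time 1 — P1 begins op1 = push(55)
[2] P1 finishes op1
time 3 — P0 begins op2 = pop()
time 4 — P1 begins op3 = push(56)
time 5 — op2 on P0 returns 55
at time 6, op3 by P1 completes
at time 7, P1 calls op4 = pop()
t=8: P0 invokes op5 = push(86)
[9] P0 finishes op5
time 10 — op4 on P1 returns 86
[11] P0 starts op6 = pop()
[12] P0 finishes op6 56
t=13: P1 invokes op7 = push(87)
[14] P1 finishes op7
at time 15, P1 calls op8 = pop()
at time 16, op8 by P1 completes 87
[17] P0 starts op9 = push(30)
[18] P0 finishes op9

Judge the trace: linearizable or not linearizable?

one valid linearization: op1, op2, op3, op5, op4, op6, op7, op8, op9
1. op1 push(55), leaving stack <55>
2. op2 pop() → 55, leaving stack <>
3. op3 push(56), leaving stack <56>
4. op5 push(86), leaving stack <56,86>
5. op4 pop() → 86, leaving stack <56>
6. op6 pop() → 56, leaving stack <>
7. op7 push(87), leaving stack <87>
8. op8 pop() → 87, leaving stack <>
9. op9 push(30), leaving stack <30>

linearizable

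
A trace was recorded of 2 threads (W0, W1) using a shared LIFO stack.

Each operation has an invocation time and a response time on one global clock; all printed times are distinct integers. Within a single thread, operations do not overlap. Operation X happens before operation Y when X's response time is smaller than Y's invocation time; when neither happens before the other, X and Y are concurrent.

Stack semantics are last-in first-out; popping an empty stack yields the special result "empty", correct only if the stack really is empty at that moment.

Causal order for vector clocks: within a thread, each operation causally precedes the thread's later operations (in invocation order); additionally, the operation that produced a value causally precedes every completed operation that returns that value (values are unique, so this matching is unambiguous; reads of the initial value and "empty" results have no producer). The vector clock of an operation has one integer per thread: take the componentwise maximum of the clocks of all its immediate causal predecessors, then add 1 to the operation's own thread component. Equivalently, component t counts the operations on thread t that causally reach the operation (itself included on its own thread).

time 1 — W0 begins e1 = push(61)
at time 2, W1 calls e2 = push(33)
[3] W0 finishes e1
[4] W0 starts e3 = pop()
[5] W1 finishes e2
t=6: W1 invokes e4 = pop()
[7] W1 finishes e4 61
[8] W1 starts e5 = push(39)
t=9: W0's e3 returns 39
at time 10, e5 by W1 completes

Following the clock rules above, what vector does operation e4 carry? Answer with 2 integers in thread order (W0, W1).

(1, 2)

e2 (invocation 2): nothing precedes it; W1's component alone gives (0, 1)
e1 (invocation 1): nothing precedes it; W0's component alone gives (1, 0)
e4 (invocation 6): componentwise max over VC(e1)=(1, 0), VC(e2)=(0, 1), +1 at W1, giving (1, 2)
e5 (invocation 8): componentwise max over VC(e4)=(1, 2), +1 at W1, giving (1, 3)
e3 (invocation 4): componentwise max over VC(e1)=(1, 0), VC(e5)=(1, 3), +1 at W0, giving (2, 3)
target: VC(e4) = (1, 2)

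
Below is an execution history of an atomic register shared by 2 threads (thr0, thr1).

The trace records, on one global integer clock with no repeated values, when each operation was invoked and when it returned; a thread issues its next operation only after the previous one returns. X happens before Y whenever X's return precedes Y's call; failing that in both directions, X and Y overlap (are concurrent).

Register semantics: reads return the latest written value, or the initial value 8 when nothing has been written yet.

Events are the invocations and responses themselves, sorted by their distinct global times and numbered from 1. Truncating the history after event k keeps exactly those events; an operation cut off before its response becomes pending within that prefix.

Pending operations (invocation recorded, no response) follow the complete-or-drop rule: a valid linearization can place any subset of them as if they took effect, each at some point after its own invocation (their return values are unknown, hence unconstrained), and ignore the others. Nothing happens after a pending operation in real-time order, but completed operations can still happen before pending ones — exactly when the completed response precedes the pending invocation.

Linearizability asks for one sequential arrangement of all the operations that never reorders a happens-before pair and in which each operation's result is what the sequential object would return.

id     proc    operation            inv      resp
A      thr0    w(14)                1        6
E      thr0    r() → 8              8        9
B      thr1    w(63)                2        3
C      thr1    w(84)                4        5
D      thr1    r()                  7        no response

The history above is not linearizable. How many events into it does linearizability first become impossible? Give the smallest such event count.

9

one valid order for events 1..8 is A, B, C:
step 1: A w(14) — value 14
step 2: B w(63) — value 63
step 3: C w(84) — value 84
event 9 — E's response, time 9 — after it, nothing linearizes
completion choices over the 1 pending operation (D) were checked; none helps
e.g. A, B, C, E (pending dropped): illegal at step 4, since E r() → 8 cannot apply there
e.g. B, A, C, E (pending dropped): illegal at step 4, since E r() → 8 cannot apply there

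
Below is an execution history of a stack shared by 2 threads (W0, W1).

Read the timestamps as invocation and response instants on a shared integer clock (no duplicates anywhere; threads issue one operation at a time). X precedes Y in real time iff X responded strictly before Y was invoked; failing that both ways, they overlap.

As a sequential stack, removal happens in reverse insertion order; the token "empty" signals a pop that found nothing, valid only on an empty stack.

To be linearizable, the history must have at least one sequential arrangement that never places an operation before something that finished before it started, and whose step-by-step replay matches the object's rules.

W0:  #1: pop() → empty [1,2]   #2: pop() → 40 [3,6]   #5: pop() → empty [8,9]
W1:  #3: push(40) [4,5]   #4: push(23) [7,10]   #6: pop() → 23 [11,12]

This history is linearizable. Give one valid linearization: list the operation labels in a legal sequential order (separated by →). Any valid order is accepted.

#1 → #3 → #2 → #5 → #4 → #6

after step 1 (#1 pop() → empty): stack <>
after step 2 (#3 push(40)): stack <40>
after step 3 (#2 pop() → 40): stack <>
after step 4 (#5 pop() → empty): stack <>
after step 5 (#4 push(23)): stack <23>
after step 6 (#6 pop() → 23): stack <>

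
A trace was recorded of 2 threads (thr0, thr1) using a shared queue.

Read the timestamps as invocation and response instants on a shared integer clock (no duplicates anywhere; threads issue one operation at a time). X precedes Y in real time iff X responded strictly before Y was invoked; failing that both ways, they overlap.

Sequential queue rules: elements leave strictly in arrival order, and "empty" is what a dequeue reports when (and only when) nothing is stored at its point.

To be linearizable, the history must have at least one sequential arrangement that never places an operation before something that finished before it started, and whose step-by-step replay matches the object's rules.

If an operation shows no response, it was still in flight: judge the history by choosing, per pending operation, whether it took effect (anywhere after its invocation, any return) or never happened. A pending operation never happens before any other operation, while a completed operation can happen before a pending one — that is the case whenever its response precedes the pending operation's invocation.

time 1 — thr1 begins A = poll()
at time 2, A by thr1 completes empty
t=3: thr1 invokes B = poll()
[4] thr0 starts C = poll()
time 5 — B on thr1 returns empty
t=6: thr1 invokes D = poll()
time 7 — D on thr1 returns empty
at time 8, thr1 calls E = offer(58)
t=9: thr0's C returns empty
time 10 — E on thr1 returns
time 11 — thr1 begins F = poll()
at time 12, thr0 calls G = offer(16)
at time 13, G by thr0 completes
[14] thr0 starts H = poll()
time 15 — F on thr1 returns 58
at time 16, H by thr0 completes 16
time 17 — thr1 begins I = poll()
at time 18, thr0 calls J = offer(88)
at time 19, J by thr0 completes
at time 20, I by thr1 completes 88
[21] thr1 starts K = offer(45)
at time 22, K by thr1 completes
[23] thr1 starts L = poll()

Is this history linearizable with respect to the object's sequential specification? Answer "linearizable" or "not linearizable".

one valid linearization: A, B, C, D, E, F, G, H, J, I, K
after step 1 (A poll() → empty): queue <>
after step 2 (B poll() → empty): queue <>
after step 3 (C poll() → empty): queue <>
after step 4 (D poll() → empty): queue <>
after step 5 (E offer(58)): queue <58>
after step 6 (F poll() → 58): queue <>
after step 7 (G offer(16)): queue <16>
after step 8 (H poll() → 16): queue <>
after step 9 (J offer(88)): queue <88>
after step 10 (I poll() → 88): queue <>
after step 11 (K offer(45)): queue <45>

linearizable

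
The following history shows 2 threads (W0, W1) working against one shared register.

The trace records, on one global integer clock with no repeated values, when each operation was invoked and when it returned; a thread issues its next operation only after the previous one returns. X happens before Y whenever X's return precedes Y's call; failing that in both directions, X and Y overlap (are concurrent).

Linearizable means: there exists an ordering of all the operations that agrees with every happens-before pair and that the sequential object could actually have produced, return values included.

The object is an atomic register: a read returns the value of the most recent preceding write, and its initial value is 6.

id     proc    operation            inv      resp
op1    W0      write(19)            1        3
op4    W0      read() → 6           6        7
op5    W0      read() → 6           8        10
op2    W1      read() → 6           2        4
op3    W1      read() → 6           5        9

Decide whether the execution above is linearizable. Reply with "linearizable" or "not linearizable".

through event 6 a valid linearization exists; event 7 (op4 responding at time 7) ends that
real-time-consistent orders of the 3 completed operations: 2 — all fail the register replay
no escape via the 1 pending operation (op3): every completion choice fails
for example op1, op2, op4 (pending dropped) fails at step 2: op2 read() → 6 is not legal there
for example op2, op1, op4 (pending dropped) fails at step 3: op4 read() → 6 is not legal there

not linearizable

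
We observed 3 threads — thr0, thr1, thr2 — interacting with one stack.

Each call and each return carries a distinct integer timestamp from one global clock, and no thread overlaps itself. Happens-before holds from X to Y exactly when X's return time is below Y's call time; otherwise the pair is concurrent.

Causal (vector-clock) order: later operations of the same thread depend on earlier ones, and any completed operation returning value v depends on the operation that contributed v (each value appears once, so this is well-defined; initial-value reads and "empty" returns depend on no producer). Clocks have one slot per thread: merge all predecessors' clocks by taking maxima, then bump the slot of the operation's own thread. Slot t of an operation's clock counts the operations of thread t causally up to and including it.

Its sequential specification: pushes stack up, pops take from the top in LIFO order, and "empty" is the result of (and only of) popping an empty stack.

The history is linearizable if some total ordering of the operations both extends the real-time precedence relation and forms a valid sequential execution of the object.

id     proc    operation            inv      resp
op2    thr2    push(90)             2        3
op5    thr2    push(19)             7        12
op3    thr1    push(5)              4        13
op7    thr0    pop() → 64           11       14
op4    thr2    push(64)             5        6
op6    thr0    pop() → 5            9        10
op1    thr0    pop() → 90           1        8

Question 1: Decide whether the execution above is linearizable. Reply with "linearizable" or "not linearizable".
linearizable

witness order: op2, op1, op4, op3, op6, op7, op5
1. op2 push(90), leaving stack <90>
2. op1 pop() → 90, leaving stack <>
3. op4 push(64), leaving stack <64>
4. op3 push(5), leaving stack <64,5>
5. op6 pop() → 5, leaving stack <64>
6. op7 pop() → 64, leaving stack <>
7. op5 push(19), leaving stack <19>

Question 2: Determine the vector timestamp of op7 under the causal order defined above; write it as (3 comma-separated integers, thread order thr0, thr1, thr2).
(3, 1, 2)

VC(op2, invoked at 2): no causal predecessors; +1 on thr2 → (0, 0, 1)
VC(op3, invoked at 4): no causal predecessors; +1 on thr1 → (0, 1, 0)
invoked at 5, op4 merges VC(op2)=(0, 0, 1) and bumps thr2's slot → (0, 0, 2)
invoked at 1, op1 merges VC(op2)=(0, 0, 1) and bumps thr0's slot → (1, 0, 1)
invoked at 7, op5 merges VC(op4)=(0, 0, 2) and bumps thr2's slot → (0, 0, 3)
invoked at 9, op6 merges VC(op1)=(1, 0, 1), VC(op3)=(0, 1, 0) and bumps thr0's slot → (2, 1, 1)
invoked at 11, op7 merges VC(op4)=(0, 0, 2), VC(op6)=(2, 1, 1) and bumps thr0's slot → (3, 1, 2)
target: VC(op7) = (3, 1, 2)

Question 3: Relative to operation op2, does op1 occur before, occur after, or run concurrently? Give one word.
concurrent

op1 spans [1,8], op2 spans [2,3]
the intervals overlap in both directions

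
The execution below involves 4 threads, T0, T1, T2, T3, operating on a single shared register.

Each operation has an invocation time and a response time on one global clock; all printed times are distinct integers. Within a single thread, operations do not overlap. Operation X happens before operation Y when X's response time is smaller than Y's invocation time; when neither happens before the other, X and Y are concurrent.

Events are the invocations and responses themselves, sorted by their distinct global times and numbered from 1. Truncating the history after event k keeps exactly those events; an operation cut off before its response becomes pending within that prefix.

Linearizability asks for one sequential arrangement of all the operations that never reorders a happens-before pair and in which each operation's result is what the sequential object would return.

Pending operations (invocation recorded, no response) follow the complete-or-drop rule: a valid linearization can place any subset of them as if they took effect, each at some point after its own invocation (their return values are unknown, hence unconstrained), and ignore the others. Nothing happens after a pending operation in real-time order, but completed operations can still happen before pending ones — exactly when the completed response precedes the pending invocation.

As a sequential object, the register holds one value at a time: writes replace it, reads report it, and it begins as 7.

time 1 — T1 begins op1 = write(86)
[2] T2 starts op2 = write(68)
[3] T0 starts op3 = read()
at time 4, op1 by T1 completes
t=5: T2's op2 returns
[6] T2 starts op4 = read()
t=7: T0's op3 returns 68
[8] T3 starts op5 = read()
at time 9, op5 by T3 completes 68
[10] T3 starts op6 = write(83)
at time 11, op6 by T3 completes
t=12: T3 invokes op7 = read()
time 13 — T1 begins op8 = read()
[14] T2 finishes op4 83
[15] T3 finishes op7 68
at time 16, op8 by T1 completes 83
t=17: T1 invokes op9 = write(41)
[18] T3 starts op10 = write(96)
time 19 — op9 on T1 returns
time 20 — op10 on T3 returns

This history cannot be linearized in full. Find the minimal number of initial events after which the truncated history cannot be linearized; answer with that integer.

events 1..14 are still linearizable — one witness is op1, op2, op3, op5, op6, op4:
step 1: op1 write(86) — value 86
step 2: op2 write(68) — value 68
step 3: op3 read() → 68 — value 68
step 4: op5 read() → 68 — value 68
step 5: op6 write(83) — value 83
step 6: op4 read() → 83 — value 83
at event 15 (op7's time-15 response) nothing linearizes any more
no completion choice of the 1 pending operation (op8) rescues it — every subset was tried
for example op1, op2, op3, op4, op5, op6, op7 (pending dropped) fails at step 4: op4 read() → 83 is not legal there
for example op1, op2, op3, op5, op4, op6, op7 (pending dropped) fails at step 5: op4 read() → 83 is not legal there

15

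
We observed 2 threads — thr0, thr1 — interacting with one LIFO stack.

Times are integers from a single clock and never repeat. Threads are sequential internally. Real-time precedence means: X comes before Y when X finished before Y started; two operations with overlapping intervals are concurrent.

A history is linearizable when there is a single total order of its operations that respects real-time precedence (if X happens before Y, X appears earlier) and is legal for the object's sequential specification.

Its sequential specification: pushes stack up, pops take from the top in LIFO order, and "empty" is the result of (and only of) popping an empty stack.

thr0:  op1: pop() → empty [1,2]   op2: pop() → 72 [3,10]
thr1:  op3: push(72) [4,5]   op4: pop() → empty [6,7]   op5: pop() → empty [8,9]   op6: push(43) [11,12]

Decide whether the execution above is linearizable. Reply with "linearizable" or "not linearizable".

linearizable

one valid linearization: op1, op3, op2, op4, op5, op6
step 1: op1 pop() → empty — stack <>
step 2: op3 push(72) — stack <72>
step 3: op2 pop() → 72 — stack <>
step 4: op4 pop() → empty — stack <>
step 5: op5 pop() → empty — stack <>
step 6: op6 push(43) — stack <43>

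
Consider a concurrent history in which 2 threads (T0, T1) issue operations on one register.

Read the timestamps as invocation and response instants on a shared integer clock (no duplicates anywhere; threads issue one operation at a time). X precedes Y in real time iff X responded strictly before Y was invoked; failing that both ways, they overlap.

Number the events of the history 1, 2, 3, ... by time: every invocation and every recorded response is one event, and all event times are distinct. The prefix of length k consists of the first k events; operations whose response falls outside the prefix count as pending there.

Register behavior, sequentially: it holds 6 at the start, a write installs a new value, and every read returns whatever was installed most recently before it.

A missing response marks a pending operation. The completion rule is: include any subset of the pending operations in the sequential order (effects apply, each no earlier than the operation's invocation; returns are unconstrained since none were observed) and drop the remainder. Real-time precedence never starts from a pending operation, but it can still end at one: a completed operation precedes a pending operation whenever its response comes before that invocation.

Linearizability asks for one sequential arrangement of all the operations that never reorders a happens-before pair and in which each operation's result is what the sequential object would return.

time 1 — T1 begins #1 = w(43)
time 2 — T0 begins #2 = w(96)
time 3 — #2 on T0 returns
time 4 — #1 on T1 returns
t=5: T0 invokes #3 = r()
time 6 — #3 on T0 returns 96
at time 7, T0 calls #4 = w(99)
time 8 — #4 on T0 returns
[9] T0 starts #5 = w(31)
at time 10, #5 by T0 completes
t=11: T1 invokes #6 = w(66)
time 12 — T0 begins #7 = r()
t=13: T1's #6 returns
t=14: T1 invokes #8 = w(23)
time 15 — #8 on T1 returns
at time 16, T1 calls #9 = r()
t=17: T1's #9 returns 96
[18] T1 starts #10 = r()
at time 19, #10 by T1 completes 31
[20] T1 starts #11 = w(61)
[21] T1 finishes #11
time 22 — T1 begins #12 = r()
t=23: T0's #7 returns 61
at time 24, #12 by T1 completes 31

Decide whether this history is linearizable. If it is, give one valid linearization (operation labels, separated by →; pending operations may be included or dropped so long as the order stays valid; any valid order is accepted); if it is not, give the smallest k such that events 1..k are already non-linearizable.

not linearizable — minimal violating prefix: 17 events

cut after 16 events: linearizable; cut after 17 events (#9 responds, time 17): not linearizable
every one of the 2 real-time-consistent orders over 8 completed register ops fails the sequential spec
completion choices over the 1 pending operation (#7) were checked; none helps
for example #1, #2, #3, #4, #5, #6, #8, #9 (pending dropped) fails at step 8: #9 r() → 96 is not legal there
for example #2, #1, #3, #4, #5, #6, #8, #9 (pending dropped) fails at step 3: #3 r() → 96 is not legal there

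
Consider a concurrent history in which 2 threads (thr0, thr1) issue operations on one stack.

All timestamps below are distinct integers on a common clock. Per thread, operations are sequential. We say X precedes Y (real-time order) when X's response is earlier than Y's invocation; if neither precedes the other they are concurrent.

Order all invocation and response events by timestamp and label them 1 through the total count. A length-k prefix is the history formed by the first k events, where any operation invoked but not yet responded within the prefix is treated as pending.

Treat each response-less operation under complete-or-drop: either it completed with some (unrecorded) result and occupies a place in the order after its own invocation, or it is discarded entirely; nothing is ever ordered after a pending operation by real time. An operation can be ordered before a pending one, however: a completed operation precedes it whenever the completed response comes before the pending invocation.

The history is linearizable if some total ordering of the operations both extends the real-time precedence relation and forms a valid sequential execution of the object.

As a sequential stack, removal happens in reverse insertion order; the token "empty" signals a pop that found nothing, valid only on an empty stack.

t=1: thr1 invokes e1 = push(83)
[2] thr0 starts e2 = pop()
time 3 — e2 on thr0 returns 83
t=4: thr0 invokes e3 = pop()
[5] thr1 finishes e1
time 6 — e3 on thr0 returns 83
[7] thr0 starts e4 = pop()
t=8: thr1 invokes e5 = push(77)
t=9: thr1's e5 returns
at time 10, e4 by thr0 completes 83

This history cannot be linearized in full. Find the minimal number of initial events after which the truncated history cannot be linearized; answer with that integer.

6

one valid order for events 1..5 is e1, e2:
after step 1 (e1 push(83)): stack <83>
after step 2 (e2 pop() → 83): stack <>
include event 6 — e3 responding at 6 — and every candidate order breaks
for example e1, e2, e3 fails at step 3: e3 pop() → 83 is not legal there
for example e2, e1, e3 fails at step 1: e2 pop() → 83 is not legal there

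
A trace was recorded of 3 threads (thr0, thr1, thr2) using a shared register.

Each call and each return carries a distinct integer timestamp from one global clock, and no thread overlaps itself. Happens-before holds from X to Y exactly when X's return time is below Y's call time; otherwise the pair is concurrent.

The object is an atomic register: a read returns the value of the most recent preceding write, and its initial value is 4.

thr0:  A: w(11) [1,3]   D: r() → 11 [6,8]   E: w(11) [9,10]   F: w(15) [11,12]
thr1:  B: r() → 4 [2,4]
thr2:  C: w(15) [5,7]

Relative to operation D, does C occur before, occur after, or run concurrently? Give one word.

concurrent

C spans [5,7], D spans [6,8]
the intervals overlap in both directions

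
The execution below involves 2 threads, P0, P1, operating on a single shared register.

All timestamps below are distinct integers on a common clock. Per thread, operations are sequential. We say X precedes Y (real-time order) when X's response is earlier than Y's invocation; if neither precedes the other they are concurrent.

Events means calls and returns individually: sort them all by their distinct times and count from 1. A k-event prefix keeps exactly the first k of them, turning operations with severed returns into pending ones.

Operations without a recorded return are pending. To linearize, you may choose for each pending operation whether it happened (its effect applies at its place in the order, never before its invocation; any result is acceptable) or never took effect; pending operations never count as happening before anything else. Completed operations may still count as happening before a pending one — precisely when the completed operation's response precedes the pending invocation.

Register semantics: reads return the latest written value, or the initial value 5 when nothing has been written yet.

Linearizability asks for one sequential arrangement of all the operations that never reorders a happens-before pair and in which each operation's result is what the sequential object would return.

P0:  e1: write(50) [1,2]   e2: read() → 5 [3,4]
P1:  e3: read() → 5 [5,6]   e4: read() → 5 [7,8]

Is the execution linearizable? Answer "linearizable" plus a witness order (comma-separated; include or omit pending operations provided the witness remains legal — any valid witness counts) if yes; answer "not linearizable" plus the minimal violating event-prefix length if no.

not linearizable — minimal violating prefix: 4 events

through event 3 a valid linearization exists; event 4 (e2 responding at time 4) ends that
one real-time candidate order over the 2 completed operations — the register replay rejects it
take e1, e2: step 2 already fails, because e2 read() → 5 cannot occur there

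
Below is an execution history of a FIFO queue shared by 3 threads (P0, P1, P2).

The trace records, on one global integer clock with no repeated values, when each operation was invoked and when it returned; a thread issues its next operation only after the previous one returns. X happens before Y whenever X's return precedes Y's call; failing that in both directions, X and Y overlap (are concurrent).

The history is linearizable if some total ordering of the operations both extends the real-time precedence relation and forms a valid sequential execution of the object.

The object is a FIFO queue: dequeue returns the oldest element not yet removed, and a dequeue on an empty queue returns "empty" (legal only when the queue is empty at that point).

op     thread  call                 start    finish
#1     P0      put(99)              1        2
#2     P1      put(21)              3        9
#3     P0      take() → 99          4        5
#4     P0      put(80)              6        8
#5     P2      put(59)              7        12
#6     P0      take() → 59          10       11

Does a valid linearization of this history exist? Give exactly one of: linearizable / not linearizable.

witness order: #1, #3, #5, #2, #4, #6
step 1: #1 put(99) — queue <99>
step 2: #3 take() → 99 — queue <>
step 3: #5 put(59) — queue <59>
step 4: #2 put(21) — queue <59,21>
step 5: #4 put(80) — queue <59,21,80>
step 6: #6 take() → 59 — queue <21,80>

linearizable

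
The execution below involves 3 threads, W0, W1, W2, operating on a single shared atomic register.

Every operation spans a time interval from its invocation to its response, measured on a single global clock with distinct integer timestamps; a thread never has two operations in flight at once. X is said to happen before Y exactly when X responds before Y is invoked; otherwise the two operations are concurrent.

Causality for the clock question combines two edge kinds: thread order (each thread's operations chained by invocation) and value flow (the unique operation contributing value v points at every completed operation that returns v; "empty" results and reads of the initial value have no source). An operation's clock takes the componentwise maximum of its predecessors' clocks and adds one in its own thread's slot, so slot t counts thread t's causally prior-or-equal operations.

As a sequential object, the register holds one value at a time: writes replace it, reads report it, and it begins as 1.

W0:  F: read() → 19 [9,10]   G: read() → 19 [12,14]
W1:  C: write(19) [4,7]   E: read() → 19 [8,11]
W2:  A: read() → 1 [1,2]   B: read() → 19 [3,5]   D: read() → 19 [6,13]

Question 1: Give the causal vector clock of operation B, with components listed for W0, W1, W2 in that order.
A (invocation 1): nothing precedes it; W2's component alone gives (0, 0, 1)
C (invocation 4): nothing precedes it; W1's component alone gives (0, 1, 0)
from VC(C)=(0, 1, 0), E (invoked 8) maxes components and bumps W1 → (0, 2, 0)
from VC(C)=(0, 1, 0), F (invoked 9) maxes components and bumps W0 → (1, 1, 0)
from VC(A)=(0, 0, 1), VC(C)=(0, 1, 0), B (invoked 3) maxes components and bumps W2 → (0, 1, 2)
from VC(C)=(0, 1, 0), VC(F)=(1, 1, 0), G (invoked 12) maxes components and bumps W0 → (2, 1, 0)
from VC(B)=(0, 1, 2), VC(C)=(0, 1, 0), D (invoked 6) maxes components and bumps W2 → (0, 1, 3)
target: VC(B) = (0, 1, 2)

(0, 1, 2)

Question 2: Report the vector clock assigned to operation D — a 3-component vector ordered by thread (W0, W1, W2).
A, invoked 1, has no incoming edges; only W2's bump applies → (0, 0, 1)
C, invoked 4, has no incoming edges; only W1's bump applies → (0, 1, 0)
invoked at 8, E merges VC(C)=(0, 1, 0) and bumps W1's slot → (0, 2, 0)
invoked at 9, F merges VC(C)=(0, 1, 0) and bumps W0's slot → (1, 1, 0)
invoked at 3, B merges VC(A)=(0, 0, 1), VC(C)=(0, 1, 0) and bumps W2's slot → (0, 1, 2)
invoked at 12, G merges VC(C)=(0, 1, 0), VC(F)=(1, 1, 0) and bumps W0's slot → (2, 1, 0)
invoked at 6, D merges VC(B)=(0, 1, 2), VC(C)=(0, 1, 0) and bumps W2's slot → (0, 1, 3)
target: VC(D) = (0, 1, 3)

(0, 1, 3)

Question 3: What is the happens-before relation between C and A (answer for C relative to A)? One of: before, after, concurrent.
C spans [4,7], A spans [1,2]
resp(A)=2 < inv(C)=4

after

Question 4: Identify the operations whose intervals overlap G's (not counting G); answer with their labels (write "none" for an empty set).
concurrent with G ([12,14]): every op whose interval crosses 12..14
A [1,2]: before
B [3,5]: before
C [4,7]: before
D [6,13]: concurrent
E [8,11]: before
F [9,10]: before

D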